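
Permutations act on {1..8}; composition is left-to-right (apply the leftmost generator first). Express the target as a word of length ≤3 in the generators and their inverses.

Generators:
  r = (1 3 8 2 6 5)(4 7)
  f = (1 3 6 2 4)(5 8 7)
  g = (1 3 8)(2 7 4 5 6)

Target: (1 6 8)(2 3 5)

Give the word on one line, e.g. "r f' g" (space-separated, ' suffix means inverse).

r' r'

  after r': (1 5 6 2 8 3)(4 7)
  after r': (1 6 8)(2 3 5)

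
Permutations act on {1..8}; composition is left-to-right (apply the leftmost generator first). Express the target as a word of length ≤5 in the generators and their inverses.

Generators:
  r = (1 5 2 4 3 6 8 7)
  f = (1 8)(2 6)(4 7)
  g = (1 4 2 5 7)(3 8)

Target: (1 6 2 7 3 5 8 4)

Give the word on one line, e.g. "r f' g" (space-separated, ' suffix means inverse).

  after r': (1 7 8 6 3 4 2 5)
  after r': (1 8 3 2)(4 5 7 6)
  after r': (1 6 2 7 3 5 8 4)

r' r' r'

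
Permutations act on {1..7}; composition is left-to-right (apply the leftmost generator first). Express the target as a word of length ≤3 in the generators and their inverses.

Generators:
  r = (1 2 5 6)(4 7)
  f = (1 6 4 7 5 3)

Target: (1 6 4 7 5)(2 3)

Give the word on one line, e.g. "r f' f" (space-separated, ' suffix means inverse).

  after r': (1 6 5 2)(4 7)
  after f': (2 3 5)(6 7)
  after r': (1 6 4 7 5)(2 3)

r' f' r'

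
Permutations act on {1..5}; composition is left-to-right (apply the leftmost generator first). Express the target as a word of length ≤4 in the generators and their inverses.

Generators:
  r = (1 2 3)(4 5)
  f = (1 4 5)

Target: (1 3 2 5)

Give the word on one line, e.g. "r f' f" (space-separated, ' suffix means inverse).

  after r': (1 3 2)(4 5)
  after f': (1 3 2 5)

r' f'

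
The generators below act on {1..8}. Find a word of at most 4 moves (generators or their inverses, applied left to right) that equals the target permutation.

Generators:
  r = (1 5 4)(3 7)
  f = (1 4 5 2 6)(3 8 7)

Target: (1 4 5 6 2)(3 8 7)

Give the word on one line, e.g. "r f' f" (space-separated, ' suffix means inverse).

  after r': (1 4 5)(3 7)
  after f': (2 5 6)(3 8)
  after r': (1 4 5 6 2)(3 8 7)

r' f' r'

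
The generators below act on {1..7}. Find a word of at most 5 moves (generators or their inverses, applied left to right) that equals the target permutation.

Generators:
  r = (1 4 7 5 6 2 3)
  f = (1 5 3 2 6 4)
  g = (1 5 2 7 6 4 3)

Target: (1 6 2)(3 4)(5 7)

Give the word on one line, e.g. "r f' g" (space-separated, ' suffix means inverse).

r' f f

  after r': (1 3 2 6 5 7 4)
  after f: (1 2 4 5 7)(3 6)
  after f: (1 6 2)(3 4)(5 7)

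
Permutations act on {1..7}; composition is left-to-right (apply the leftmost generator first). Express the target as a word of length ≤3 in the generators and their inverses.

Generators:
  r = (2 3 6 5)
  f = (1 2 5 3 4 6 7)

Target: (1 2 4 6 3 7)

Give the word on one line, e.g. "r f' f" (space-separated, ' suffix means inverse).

  after r: (2 3 6 5)
  after f: (1 2 4 6 3 7)

r f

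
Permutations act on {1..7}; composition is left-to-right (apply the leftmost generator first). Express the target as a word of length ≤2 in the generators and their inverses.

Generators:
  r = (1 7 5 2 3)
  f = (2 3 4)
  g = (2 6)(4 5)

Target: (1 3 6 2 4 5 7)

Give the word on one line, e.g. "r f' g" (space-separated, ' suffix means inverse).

r' g

  after r': (1 3 2 5 7)
  after g: (1 3 6 2 4 5 7)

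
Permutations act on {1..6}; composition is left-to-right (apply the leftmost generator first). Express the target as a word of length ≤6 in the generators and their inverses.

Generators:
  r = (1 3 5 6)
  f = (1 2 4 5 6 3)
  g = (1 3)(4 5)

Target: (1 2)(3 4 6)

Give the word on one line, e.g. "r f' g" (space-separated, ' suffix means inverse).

g f g' r' f

  after g: (1 3)(4 5)
  after f: (2 4 6 3)
  after g': (1 3 2 5 4 6)
  after r': (2 3)(4 5)
  after f: (1 2)(3 4 6)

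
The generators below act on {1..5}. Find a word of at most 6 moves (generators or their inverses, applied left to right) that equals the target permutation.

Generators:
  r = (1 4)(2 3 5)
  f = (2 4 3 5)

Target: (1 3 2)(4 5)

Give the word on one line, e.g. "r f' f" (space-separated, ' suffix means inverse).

r f r f r

  after r: (1 4)(2 3 5)
  after f: (1 3 2 5 4)
  after r: (1 5)
  after f: (1 2 4 3 5)
  after r: (1 3 2)(4 5)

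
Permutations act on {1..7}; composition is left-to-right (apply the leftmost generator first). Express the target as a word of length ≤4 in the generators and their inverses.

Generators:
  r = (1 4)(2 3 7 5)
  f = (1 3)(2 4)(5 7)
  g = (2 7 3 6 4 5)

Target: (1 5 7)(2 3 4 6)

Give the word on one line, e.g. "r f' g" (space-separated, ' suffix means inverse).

r f' g f

  after r: (1 4)(2 3 7 5)
  after f': (1 2)(3 5 4)
  after g: (1 7 3 2)(4 6)
  after f: (1 5 7)(2 3 4 6)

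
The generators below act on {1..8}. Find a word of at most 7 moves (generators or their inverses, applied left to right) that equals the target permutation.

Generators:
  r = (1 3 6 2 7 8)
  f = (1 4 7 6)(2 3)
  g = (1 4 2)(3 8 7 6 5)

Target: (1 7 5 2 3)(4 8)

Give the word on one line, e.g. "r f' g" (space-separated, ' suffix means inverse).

  after f': (1 6 7 4)(2 3)
  after g: (1 5 3)(2 8 7)
  after g: (1 3 4 2 7)(5 8 6)
  after r: (1 6 5)(2 8)(3 4 7)
  after g': (1 7 5 2 3)(4 8)

f' g g r g'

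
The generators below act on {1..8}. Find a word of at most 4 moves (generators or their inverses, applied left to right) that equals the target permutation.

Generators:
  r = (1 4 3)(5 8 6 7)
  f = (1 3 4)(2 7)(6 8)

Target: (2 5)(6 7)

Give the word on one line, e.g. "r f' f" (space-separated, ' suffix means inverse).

  after r: (1 4 3)(5 8 6 7)
  after f: (2 7 5 6)
  after r: (1 4 3)(2 5 7 8 6)
  after f: (2 5)(6 7)

r f r f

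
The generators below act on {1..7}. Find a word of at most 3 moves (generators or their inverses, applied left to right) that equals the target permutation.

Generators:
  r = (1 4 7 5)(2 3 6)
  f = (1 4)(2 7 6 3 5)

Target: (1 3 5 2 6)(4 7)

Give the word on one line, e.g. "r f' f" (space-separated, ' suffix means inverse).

  after r': (1 5 7 4)(2 6 3)
  after f: (1 2 3 7)(5 6)
  after r: (1 3 5 2 6)(4 7)

r' f r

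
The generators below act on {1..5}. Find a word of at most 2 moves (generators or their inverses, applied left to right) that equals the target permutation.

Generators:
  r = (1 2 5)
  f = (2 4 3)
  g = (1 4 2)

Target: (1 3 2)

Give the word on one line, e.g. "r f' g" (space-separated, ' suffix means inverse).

  after g: (1 4 2)
  after f: (1 3 2)

g f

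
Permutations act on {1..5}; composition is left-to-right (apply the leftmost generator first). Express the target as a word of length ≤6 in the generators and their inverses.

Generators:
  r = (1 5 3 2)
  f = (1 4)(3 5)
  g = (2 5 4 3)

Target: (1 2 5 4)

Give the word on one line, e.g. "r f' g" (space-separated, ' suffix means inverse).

g' r g' f

  after g': (2 3 4 5)
  after r: (1 5)(3 4)
  after g': (1 2 3 5)
  after f: (1 2 5 4)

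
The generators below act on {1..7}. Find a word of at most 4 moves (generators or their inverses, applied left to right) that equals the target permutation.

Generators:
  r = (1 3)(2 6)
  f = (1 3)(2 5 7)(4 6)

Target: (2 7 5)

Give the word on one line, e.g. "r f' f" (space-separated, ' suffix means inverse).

f f

  after f: (1 3)(2 5 7)(4 6)
  after f: (2 7 5)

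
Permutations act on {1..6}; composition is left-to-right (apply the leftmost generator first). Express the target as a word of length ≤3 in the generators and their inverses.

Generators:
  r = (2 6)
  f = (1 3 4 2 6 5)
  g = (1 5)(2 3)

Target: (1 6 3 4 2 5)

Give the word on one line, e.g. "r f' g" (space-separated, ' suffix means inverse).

  after g': (1 5)(2 3)
  after f': (1 6 2)(3 4)
  after g': (1 6 3 4 2 5)

g' f' g'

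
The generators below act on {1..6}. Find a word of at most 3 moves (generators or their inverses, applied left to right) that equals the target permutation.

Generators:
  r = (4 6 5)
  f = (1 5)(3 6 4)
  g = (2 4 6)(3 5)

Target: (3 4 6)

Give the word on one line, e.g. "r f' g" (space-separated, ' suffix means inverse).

  after f: (1 5)(3 6 4)
  after f: (3 4 6)

f f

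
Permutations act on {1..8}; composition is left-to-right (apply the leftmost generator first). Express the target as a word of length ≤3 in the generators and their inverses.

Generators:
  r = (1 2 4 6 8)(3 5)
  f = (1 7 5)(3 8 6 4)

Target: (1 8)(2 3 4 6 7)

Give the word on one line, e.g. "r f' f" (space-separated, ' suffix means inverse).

  after f': (1 5 7)(3 4 6 8)
  after r: (1 3 6)(2 4 8 5 7)
  after f: (1 8)(2 3 4 6 7)

f' r f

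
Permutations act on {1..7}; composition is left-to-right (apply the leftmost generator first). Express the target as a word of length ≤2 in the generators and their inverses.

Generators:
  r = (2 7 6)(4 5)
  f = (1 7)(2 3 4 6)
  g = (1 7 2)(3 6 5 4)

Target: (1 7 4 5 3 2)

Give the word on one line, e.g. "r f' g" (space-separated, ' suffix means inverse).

r f'

  after r: (2 7 6)(4 5)
  after f': (1 7 4 5 3 2)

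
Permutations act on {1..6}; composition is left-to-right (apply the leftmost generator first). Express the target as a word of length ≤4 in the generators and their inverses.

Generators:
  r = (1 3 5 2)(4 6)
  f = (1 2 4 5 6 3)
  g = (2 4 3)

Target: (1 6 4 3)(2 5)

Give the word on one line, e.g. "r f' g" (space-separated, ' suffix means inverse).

g' f' f'

  after g': (2 3 4)
  after f': (1 3 2 6 5 4)
  after f': (1 6 4 3)(2 5)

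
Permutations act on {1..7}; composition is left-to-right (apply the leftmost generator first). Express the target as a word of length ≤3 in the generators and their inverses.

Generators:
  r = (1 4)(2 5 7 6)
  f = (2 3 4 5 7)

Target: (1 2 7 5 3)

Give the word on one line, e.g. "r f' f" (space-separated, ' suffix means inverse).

  after r': (1 4)(2 6 7 5)
  after f: (1 5 3 4)(2 6)
  after r': (1 2 7 5 3)

r' f r'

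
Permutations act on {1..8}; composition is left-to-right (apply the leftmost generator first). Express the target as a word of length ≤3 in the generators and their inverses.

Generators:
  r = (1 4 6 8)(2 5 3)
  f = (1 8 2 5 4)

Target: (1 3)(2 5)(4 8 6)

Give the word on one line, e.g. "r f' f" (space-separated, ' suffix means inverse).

r f' r

  after r: (1 4 6 8)(2 5 3)
  after f': (1 5 3 8 4 6)
  after r: (1 3)(2 5)(4 8 6)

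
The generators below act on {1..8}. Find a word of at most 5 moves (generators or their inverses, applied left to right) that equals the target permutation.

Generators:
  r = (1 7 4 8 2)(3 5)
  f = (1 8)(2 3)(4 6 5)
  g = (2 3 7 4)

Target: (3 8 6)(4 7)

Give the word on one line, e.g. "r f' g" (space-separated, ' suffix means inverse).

r g' f r

  after r: (1 7 4 8 2)(3 5)
  after g': (1 3 5 2)(4 8)
  after f: (1 2 8 6 5 3 4)
  after r: (3 8 6)(4 7)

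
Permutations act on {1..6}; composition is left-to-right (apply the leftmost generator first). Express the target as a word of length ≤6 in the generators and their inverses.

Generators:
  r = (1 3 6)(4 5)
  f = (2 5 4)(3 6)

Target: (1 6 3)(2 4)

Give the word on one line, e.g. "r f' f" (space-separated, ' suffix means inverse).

  after f': (2 4 5)(3 6)
  after r': (1 6)(2 5)
  after f: (1 3 6)(2 4)
  after r': (2 5 4)
  after r': (1 6 3)(2 4)

f' r' f r' r'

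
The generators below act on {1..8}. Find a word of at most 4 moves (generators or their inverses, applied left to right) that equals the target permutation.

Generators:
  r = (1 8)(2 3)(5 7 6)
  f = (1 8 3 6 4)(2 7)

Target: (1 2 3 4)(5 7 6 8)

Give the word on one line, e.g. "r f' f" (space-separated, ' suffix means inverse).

  after f: (1 8 3 6 4)(2 7)
  after f: (1 3 4 8 6)
  after r: (1 2 3 4)(5 7 6 8)

f f r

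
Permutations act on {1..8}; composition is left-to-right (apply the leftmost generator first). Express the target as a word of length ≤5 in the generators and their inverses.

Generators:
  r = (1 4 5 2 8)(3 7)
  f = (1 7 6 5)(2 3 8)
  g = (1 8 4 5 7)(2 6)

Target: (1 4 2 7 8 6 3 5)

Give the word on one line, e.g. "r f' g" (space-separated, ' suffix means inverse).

f g r

  after f: (1 7 6 5)(2 3 8)
  after g: (2 3 4 5 8 6 7)
  after r: (1 4 2 7 8 6 3 5)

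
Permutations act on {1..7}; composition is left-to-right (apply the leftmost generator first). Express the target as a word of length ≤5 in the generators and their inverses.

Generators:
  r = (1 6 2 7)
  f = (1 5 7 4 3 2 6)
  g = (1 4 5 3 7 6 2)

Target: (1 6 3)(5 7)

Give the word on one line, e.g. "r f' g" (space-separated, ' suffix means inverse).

  after g: (1 4 5 3 7 6 2)
  after g: (1 5 7 2 4 3 6)
  after g: (1 3 2 5 6 4 7)
  after f: (1 2 7 5)(3 6)
  after r': (1 6 3)(5 7)

g g g f r'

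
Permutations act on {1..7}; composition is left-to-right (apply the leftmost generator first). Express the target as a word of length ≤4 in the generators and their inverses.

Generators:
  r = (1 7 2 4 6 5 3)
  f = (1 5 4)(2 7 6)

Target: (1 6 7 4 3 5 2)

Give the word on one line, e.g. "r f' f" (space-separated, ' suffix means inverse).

  after f: (1 5 4)(2 7 6)
  after r': (1 6 7 4 3 5 2)

f r'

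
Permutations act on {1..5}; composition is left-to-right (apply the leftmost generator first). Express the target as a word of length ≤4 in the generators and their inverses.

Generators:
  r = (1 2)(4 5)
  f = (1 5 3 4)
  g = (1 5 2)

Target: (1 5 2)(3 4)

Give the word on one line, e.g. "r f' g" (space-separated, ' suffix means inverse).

  after f': (1 4 3 5)
  after r: (1 5 2)(3 4)

f' r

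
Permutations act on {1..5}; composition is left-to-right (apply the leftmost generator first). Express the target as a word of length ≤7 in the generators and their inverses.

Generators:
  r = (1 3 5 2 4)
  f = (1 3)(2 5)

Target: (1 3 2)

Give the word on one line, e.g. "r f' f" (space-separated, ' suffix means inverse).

  after f': (1 3)(2 5)
  after r: (1 5 4)
  after f': (1 2 5 4 3)
  after r': (1 5 2 3 4)
  after r': (1 3 2)

f' r f' r' r'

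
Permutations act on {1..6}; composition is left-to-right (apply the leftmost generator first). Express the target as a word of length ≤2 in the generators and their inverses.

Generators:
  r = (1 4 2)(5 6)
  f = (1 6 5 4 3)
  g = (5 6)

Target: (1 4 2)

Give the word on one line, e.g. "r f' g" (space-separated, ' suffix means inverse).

g r

  after g: (5 6)
  after r: (1 4 2)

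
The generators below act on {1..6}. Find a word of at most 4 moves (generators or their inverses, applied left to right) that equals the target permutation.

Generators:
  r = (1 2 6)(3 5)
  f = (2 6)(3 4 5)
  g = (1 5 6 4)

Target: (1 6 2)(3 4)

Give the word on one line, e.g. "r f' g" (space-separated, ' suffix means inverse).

  after f': (2 6)(3 5 4)
  after r: (1 2)(4 5)
  after f: (1 6 2)(3 4)

f' r f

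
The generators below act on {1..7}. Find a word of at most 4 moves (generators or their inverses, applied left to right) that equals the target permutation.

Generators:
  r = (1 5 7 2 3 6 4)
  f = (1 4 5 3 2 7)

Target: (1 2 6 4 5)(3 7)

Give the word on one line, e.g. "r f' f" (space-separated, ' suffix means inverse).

f' r

  after f': (1 7 2 3 5 4)
  after r: (1 2 6 4 5)(3 7)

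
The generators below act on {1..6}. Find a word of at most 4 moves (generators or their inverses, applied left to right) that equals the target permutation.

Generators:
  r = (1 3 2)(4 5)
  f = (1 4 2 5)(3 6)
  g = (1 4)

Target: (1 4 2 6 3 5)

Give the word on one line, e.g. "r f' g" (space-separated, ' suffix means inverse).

  after r': (1 2 3)(4 5)
  after f': (1 4 2 6 3 5)

r' f'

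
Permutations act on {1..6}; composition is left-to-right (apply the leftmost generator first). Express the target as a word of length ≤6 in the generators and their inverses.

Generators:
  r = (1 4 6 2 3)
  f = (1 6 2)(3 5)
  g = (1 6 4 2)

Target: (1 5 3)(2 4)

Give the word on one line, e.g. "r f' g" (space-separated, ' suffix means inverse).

  after g': (1 2 4 6)
  after r: (1 3)(2 6 4)
  after g: (1 3 6 2 4)
  after f': (1 5 3)(2 4)

g' r g f'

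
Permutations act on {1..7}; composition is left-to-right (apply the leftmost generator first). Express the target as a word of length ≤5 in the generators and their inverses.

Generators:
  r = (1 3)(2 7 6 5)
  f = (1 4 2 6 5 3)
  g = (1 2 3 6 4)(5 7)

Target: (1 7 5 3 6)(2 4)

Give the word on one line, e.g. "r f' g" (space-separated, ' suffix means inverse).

  after g': (1 4 6 3 2)(5 7)
  after r: (1 4 5 6)(2 3 7)
  after g: (2 6)(3 5 4 7)
  after g: (1 2 4 5)(3 7 6)
  after r: (1 7 5 3 6)(2 4)

g' r g g r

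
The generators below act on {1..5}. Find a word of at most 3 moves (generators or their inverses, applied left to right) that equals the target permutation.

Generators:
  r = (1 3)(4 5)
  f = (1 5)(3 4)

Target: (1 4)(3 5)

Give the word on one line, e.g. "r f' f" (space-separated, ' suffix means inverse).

  after f: (1 5)(3 4)
  after r: (1 4)(3 5)

f r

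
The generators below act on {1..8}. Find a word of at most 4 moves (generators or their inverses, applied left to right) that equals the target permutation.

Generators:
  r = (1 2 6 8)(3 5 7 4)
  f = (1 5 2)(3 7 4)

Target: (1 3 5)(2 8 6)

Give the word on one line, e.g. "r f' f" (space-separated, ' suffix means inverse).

f r'

  after f: (1 5 2)(3 7 4)
  after r': (1 3 5)(2 8 6)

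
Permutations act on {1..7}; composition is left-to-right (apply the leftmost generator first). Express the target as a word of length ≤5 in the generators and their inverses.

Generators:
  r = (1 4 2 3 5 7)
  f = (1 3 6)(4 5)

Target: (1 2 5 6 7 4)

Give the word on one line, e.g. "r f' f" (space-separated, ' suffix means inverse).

f r' f'

  after f: (1 3 6)(4 5)
  after r': (1 2 4 3 6 7 5)
  after f': (1 2 5 6 7 4)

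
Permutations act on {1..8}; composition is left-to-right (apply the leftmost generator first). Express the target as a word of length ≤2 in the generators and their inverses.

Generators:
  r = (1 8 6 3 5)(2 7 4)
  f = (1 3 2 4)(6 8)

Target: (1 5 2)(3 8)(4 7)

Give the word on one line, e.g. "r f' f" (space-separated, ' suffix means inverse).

  after r': (1 5 3 6 8)(2 4 7)
  after f: (1 5 2)(3 8)(4 7)

r' f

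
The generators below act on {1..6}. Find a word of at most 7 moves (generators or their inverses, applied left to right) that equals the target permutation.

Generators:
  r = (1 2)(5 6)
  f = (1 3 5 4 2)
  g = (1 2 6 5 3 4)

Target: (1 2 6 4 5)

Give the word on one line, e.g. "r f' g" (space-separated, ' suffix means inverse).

f' g' r g' r

  after f': (1 2 4 5 3)
  after g': (2 3 4 6)
  after r: (1 2 3 4 5 6)
  after g': (2 5)(4 6)
  after r: (1 2 6 4 5)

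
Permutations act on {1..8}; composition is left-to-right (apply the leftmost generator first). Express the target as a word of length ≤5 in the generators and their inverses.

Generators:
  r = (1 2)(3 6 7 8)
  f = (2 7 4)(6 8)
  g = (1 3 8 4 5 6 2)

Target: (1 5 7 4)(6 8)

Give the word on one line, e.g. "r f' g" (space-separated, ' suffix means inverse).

  after f': (2 4 7)(6 8)
  after g': (1 2 8 5 4 7 6 3)
  after f': (1 4 2 6 3)(5 7 8)
  after g: (1 5 7 4)(6 8)

f' g' f' g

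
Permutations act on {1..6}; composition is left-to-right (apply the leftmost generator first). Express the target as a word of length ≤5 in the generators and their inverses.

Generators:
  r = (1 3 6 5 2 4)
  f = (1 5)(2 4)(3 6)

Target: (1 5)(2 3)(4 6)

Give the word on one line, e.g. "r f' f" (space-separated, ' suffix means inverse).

  after r': (1 4 2 5 6 3)
  after f': (1 2)(3 5)
  after f': (1 4 2 5 6 3)
  after r': (1 2 6)(3 4 5)
  after r': (1 5)(2 3)(4 6)

r' f' f' r' r'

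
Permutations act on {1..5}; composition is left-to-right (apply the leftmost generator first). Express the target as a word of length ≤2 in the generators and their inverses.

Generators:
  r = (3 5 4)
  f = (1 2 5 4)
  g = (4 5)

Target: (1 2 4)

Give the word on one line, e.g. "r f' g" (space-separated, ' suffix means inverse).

  after f: (1 2 5 4)
  after g': (1 2 4)

f g'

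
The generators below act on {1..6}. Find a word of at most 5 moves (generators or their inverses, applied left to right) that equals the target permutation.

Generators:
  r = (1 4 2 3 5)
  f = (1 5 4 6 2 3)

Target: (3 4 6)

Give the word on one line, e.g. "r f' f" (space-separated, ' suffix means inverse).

  after r': (1 5 3 2 4)
  after f': (2 5)(3 6 4)
  after r': (1 5 4 2 3 6)
  after f': (3 4 6)

r' f' r' f'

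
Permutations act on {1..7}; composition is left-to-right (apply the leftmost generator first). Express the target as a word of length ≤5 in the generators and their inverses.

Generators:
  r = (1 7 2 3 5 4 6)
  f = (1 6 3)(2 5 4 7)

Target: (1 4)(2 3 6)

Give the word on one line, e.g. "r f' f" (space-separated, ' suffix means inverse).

  after r': (1 6 4 5 3 2 7)
  after f': (2 4)(3 7)(5 6)
  after r': (1 6 3)(2 5 4 7)
  after r': (1 4)(2 3 6)

r' f' r' r'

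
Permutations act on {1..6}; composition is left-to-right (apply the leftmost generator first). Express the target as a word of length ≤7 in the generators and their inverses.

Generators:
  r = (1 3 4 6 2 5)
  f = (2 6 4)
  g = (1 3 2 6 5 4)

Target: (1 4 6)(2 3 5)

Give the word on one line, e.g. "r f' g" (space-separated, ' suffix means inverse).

  after f: (2 6 4)
  after r': (1 5 2 4 6 3)
  after r': (1 2 3 5 6)
  after f: (1 6)(2 3 5 4)
  after f: (1 4 6)(2 3 5)

f r' r' f f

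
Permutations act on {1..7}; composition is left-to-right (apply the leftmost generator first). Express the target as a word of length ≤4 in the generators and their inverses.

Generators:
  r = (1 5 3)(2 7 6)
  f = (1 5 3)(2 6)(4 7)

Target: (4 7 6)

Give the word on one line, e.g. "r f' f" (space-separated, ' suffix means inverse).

r' f

  after r': (1 3 5)(2 6 7)
  after f: (4 7 6)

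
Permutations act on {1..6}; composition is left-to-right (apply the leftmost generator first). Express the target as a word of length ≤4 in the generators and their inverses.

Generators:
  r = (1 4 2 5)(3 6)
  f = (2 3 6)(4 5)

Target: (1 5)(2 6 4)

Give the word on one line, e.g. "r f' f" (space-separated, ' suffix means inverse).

  after f: (2 3 6)(4 5)
  after r': (1 5)(2 6 4)

f r'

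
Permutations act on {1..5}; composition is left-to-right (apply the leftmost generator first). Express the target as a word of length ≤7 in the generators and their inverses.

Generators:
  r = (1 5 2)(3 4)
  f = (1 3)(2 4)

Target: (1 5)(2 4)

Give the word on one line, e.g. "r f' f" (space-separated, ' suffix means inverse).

  after f': (1 3)(2 4)
  after r: (1 4)(2 3 5)
  after f': (1 2)(3 5 4)
  after r': (1 5 3)
  after f: (1 5)(2 4)

f' r f' r' f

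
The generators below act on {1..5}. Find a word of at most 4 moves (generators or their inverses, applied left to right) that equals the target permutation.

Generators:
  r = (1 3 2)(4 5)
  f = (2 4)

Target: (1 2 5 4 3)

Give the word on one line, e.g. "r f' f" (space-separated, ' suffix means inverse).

  after f: (2 4)
  after r': (1 2 5 4 3)

f r'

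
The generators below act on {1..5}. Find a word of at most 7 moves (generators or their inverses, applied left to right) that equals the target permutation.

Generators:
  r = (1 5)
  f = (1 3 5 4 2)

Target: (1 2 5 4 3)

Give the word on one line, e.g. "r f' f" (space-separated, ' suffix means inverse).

f f r f' r

  after f: (1 3 5 4 2)
  after f: (1 5 2 3 4)
  after r: (2 3 4 5)
  after f': (1 2)(3 5 4)
  after r: (1 2 5 4 3)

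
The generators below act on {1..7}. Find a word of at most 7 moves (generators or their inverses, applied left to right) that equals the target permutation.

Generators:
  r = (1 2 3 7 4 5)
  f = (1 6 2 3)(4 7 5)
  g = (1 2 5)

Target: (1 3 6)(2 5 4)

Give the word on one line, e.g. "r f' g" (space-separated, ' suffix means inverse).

  after g': (1 5 2)
  after f': (1 7 4 5 6)(2 3)
  after f': (1 4 7 5)(3 6)
  after r': (1 7 4 3 6 2)
  after r': (1 3 6)(2 5 4)

g' f' f' r' r'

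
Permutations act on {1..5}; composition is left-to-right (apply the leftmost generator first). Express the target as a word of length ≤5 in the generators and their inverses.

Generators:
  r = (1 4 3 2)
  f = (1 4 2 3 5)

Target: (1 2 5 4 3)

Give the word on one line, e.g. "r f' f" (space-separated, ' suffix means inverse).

f' r f r'

  after f': (1 5 3 2 4)
  after r: (1 5 2 3)
  after f: (2 5 3 4)
  after r': (1 2 5 4 3)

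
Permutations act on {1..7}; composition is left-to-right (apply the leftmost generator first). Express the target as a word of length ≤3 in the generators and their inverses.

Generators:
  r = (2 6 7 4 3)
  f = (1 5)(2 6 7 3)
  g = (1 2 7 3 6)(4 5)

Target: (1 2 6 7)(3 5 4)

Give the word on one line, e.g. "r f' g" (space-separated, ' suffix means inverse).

r' g

  after r': (2 3 4 7 6)
  after g: (1 2 6 7)(3 5 4)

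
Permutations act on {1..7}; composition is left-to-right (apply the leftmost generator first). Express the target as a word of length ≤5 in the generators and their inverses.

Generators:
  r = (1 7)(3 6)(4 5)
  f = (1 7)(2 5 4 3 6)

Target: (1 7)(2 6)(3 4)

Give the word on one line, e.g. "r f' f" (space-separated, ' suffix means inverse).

  after f': (1 7)(2 6 3 4 5)
  after r: (2 3 5)
  after f: (1 7)(2 6)(3 4)

f' r f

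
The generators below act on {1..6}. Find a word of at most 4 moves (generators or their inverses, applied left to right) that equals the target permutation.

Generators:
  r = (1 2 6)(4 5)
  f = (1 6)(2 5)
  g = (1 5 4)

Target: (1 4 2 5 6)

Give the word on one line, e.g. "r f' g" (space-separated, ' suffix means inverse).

  after g': (1 4 5)
  after f: (1 4 2 5 6)

g' f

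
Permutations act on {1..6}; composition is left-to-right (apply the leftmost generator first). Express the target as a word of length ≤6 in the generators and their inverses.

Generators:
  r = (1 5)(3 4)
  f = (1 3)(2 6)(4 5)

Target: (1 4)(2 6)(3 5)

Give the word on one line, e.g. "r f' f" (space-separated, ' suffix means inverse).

  after f': (1 3)(2 6)(4 5)
  after r: (1 4)(2 6)(3 5)
  after f: (1 5)(3 4)
  after f: (1 4)(2 6)(3 5)

f' r f f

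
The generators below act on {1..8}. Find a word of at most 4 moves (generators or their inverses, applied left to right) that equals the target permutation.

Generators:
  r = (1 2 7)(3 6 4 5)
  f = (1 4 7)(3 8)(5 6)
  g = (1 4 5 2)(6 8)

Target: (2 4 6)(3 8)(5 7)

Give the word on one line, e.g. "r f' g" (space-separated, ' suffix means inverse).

r' g' r' g

  after r': (1 7 2)(3 5 4 6)
  after g': (1 7 5)(3 4 8 6)
  after r': (1 2)(3 6 5 7 4 8)
  after g: (2 4 6)(3 8)(5 7)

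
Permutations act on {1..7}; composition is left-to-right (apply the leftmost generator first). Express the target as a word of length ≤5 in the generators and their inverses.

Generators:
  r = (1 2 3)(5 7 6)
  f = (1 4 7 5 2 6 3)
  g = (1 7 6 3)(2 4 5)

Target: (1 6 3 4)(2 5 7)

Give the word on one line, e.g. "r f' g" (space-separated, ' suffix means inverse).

  after g: (1 7 6 3)(2 4 5)
  after f: (1 5 6)(2 7 3 4)
  after r': (1 6 3 4)(2 5 7)

g f r'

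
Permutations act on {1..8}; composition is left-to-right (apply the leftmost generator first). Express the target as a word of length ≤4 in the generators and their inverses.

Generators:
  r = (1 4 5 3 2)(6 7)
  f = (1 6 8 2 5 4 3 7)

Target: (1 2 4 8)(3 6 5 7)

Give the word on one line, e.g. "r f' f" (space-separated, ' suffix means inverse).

  after r': (1 2 3 5 4)(6 7)
  after f': (1 8 6 3 2 4 7)
  after r: (1 8 7 4 6 2 5 3)
  after f: (1 2 4 8)(3 6 5 7)

r' f' r f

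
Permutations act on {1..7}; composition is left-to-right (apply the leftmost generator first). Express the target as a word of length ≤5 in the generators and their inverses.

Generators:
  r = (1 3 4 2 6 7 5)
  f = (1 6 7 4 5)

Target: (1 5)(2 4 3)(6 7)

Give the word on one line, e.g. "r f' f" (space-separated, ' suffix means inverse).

  after r: (1 3 4 2 6 7 5)
  after f': (1 3 7 4 2)
  after r: (1 4 6 7 2 3 5)
  after f': (1 7 2 3 4)
  after r: (1 5)(2 4 3)(6 7)

r f' r f' r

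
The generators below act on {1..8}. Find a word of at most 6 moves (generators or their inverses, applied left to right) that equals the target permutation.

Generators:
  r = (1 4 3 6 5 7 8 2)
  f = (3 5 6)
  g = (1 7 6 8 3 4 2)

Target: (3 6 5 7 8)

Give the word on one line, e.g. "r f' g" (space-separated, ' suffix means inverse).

g f g' f'

  after g: (1 7 6 8 3 4 2)
  after f: (1 7 3 4 2)(5 6 8)
  after g': (5 7 8)
  after f': (3 6 5 7 8)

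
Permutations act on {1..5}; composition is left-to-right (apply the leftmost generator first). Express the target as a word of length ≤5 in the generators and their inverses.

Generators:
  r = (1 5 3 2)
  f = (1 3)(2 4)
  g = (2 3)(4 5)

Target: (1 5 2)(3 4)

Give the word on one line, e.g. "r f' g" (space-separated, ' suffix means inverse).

r' f' g'

  after r': (1 2 3 5)
  after f': (1 4 2)(3 5)
  after g': (1 5 2)(3 4)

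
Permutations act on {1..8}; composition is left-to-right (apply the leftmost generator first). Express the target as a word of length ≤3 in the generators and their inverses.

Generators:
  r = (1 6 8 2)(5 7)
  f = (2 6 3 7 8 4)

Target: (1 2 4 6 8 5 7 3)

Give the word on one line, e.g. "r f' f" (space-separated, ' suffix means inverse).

f' r'

  after f': (2 4 8 7 3 6)
  after r': (1 2 4 6 8 5 7 3)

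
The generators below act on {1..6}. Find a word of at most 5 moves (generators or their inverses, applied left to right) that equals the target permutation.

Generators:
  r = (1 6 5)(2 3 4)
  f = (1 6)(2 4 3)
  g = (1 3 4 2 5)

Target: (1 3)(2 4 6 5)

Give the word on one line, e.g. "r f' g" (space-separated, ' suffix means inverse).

  after g': (1 5 2 4 3)
  after g': (1 2 3 5 4)
  after r: (1 3)(2 4 6 5)

g' g' r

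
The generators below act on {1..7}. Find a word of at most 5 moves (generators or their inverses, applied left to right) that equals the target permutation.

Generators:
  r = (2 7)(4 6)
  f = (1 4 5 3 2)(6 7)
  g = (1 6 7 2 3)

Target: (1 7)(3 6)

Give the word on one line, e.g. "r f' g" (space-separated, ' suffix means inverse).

  after f: (1 4 5 3 2)(6 7)
  after r': (1 6 2)(3 7 4 5)
  after f': (1 7)(3 6)

f r' f'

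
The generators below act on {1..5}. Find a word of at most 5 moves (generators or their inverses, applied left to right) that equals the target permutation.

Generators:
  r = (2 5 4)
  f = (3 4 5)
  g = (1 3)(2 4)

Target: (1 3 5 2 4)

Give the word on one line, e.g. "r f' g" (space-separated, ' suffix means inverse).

  after r': (2 4 5)
  after f': (2 3 5)
  after f': (2 5)(3 4)
  after g': (1 3 2 5 4)
  after r: (1 3 5 2 4)

r' f' f' g' r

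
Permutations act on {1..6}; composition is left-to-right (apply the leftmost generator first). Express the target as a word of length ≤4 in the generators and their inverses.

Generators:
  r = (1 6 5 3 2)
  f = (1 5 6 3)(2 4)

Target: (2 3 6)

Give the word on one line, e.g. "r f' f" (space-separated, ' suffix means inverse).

f' f' r'

  after f': (1 3 6 5)(2 4)
  after f': (1 6)(3 5)
  after r': (2 3 6)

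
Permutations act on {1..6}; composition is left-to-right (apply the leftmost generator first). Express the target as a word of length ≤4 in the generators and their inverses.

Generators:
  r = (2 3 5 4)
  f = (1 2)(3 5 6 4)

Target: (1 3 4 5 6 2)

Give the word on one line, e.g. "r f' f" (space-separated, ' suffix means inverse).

  after f: (1 2)(3 5 6 4)
  after r: (1 3 4 5 6 2)

f r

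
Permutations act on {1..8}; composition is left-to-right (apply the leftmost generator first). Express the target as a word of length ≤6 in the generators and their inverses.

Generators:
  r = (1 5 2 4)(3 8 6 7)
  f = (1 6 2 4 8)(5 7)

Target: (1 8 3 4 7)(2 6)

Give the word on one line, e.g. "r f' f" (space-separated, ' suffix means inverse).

f' r f' r' f

  after f': (1 8 4 2 6)(5 7)
  after r: (1 6 5 3 8)(2 7)
  after f': (2 5 3 4)(6 7)
  after r': (1 4 5 7 8 3 2)
  after f: (1 8 3 4 7)(2 6)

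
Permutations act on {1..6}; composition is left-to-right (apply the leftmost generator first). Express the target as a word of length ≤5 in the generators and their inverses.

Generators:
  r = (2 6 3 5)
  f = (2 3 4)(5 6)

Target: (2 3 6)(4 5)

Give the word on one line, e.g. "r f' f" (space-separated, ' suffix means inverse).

f' r' f'

  after f': (2 4 3)(5 6)
  after r': (2 4 6 3 5)
  after f': (2 3 6)(4 5)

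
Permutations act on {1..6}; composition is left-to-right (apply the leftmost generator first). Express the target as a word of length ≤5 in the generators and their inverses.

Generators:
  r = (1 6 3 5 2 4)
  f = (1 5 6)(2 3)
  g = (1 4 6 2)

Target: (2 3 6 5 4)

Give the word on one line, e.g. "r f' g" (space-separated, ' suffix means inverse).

r' g' r' g'

  after r': (1 4 2 5 3 6)
  after g': (2 5 3 4 6)
  after r': (1 4)(2 3)(5 6)
  after g': (2 3 6 5 4)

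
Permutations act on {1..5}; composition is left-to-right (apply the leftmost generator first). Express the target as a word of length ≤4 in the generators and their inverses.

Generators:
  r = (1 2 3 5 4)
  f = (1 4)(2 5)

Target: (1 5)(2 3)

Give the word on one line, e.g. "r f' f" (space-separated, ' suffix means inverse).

f' r'

  after f': (1 4)(2 5)
  after r': (1 5)(2 3)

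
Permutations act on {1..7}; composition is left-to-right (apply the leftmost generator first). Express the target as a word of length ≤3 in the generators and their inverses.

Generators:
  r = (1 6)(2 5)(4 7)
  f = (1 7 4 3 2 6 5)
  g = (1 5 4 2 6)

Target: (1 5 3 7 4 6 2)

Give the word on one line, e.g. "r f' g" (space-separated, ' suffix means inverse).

r' f' r'

  after r': (1 6)(2 5)(4 7)
  after f': (1 2 6 5 3 4)
  after r': (1 5 3 7 4 6 2)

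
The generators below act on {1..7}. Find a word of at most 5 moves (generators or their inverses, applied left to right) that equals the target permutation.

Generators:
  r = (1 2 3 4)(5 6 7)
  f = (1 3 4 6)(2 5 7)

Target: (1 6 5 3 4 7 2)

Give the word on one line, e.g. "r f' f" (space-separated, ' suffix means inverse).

  after r': (1 4 3 2)(5 7 6)
  after r': (1 3)(2 4)(5 6 7)
  after f: (1 4 5)(2 6)
  after f: (1 6 5 3 4 7 2)

r' r' f f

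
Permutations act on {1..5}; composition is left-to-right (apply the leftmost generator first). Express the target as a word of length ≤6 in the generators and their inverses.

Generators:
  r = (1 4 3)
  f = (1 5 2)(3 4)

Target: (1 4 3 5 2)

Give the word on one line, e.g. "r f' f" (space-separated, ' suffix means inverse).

  after f: (1 5 2)(3 4)
  after f: (1 2 5)
  after f: (3 4)
  after r': (1 3)
  after f: (1 4 3 5 2)

f f f r' f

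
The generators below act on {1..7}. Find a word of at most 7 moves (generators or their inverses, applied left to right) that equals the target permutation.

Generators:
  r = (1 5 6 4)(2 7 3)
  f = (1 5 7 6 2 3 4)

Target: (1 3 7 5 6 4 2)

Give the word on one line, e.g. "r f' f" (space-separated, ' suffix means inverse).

  after r': (1 4 6 5)(2 3 7)
  after r': (1 6)(2 7 3)(4 5)
  after f: (1 2 6 5)(4 7)
  after r: (1 7)(2 4 3)
  after r: (1 3 7 5 6 4 2)

r' r' f r r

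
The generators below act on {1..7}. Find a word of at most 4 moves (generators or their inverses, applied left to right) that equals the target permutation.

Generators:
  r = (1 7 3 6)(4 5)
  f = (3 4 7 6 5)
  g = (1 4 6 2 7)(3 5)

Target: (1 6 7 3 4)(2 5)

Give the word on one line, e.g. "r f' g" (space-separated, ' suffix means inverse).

  after f': (3 5 6 7 4)
  after g: (1 4 5 2 7 6)
  after f': (1 3 5 2 4 6)
  after r: (1 6 7 3 4)(2 5)

f' g f' r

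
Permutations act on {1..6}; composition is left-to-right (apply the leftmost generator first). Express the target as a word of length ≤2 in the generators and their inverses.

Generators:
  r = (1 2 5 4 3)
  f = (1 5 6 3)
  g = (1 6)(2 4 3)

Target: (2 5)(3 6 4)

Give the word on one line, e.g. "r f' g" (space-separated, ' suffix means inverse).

  after f': (1 3 6 5)
  after r: (2 5)(3 6 4)

f' r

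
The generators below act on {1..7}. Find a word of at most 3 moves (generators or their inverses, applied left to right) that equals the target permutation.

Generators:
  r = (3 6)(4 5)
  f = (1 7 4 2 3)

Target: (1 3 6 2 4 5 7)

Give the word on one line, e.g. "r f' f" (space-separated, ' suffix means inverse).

r' f'

  after r': (3 6)(4 5)
  after f': (1 3 6 2 4 5 7)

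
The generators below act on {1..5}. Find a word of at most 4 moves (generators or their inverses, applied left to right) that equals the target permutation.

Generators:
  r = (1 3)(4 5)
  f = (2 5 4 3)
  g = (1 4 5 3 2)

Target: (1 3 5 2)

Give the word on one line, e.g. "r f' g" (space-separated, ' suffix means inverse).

g f

  after g: (1 4 5 3 2)
  after f: (1 3 5 2)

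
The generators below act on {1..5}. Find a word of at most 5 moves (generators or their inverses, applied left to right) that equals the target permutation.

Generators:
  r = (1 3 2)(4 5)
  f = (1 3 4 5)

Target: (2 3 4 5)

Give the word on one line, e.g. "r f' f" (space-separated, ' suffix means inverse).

f r r

  after f: (1 3 4 5)
  after r: (1 2)(3 5)
  after r: (2 3 4 5)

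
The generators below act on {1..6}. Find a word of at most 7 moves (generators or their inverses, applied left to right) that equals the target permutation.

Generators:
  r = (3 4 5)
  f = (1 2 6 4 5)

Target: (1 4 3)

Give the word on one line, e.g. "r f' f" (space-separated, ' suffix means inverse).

  after f': (1 5 4 6 2)
  after r: (1 3 4 6 2)
  after r: (1 4 6 2)(3 5)
  after f: (1 5 3)
  after r': (1 4 3)

f' r r f r'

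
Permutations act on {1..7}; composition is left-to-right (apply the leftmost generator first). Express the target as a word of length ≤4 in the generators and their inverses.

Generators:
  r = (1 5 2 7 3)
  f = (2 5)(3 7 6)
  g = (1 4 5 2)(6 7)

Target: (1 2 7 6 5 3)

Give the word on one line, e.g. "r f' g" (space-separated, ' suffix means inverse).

f r' r' r'

  after f: (2 5)(3 7 6)
  after r': (1 3 2)(6 7)
  after r': (1 7 6 2 3 5)
  after r': (1 2 7 6 5 3)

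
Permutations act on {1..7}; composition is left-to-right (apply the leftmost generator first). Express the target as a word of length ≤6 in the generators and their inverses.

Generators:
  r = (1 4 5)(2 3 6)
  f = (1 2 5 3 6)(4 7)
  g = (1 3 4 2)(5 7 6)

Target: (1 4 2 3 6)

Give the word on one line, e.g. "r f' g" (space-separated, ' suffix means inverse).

g' f g f'

  after g': (1 2 4 3)(5 6 7)
  after f: (1 5)(2 7 3)(4 6)
  after g: (1 7 4 5 3)(2 6)
  after f': (1 4 2 3 6)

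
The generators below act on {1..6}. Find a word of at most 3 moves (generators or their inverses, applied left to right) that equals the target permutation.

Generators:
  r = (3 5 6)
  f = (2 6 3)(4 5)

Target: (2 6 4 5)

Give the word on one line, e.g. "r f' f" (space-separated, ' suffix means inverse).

  after r': (3 6 5)
  after f: (2 6 4 5)

r' f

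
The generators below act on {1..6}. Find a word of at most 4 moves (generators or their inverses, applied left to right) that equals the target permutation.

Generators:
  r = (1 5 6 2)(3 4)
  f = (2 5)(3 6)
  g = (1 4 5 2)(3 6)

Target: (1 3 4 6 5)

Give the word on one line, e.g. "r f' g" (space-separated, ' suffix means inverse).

g f' r'

  after g: (1 4 5 2)(3 6)
  after f': (1 4 2)
  after r': (1 3 4 6 5)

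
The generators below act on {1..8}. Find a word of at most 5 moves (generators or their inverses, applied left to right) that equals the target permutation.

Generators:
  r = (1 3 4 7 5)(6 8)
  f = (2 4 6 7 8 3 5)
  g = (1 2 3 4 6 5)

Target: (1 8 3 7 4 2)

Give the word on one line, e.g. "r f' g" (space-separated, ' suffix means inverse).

  after r': (1 5 7 4 3)(6 8)
  after r': (1 7 3 5 4)
  after g': (1 7 2)(3 6 4 5)
  after f: (1 8 3 7 4 2)

r' r' g' f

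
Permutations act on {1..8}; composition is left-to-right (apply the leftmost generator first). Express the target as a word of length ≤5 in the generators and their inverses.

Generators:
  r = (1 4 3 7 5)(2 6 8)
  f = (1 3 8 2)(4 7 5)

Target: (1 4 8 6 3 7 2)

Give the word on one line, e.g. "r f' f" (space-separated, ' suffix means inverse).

  after r': (1 5 7 3 4)(2 8 6)
  after f': (1 7)(2 3 5 4)(6 8)
  after f': (1 4 8 6 3 7 2)

r' f' f'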